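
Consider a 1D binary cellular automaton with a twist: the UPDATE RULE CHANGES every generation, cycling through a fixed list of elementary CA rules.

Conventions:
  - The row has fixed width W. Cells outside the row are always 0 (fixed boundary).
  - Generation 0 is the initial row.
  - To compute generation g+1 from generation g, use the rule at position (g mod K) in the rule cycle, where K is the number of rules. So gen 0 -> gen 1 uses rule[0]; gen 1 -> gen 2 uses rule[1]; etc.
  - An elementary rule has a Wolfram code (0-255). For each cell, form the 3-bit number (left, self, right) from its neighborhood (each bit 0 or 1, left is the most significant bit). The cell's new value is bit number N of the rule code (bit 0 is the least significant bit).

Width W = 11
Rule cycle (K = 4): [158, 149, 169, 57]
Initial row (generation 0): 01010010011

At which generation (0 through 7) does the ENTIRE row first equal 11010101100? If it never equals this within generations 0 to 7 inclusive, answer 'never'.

Answer: never

Derivation:
Gen 0: 01010010011
Gen 1 (rule 158): 11011111110
Gen 2 (rule 149): 00001111101
Gen 3 (rule 169): 11101111010
Gen 4 (rule 57): 10011000101
Gen 5 (rule 158): 11110101101
Gen 6 (rule 149): 01100100001
Gen 7 (rule 169): 01000001100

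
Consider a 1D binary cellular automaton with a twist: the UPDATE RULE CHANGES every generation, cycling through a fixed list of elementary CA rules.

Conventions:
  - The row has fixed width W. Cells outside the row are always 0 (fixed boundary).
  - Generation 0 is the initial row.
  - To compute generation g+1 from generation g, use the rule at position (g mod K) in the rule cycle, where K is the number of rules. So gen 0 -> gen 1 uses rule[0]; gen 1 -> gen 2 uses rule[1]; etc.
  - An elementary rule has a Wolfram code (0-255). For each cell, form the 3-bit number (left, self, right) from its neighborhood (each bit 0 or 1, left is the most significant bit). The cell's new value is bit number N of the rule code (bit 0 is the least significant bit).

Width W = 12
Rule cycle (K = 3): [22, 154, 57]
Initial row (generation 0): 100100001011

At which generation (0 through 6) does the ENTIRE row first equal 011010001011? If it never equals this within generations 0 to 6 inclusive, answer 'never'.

Answer: 6

Derivation:
Gen 0: 100100001011
Gen 1 (rule 22): 111110011000
Gen 2 (rule 154): 111101110100
Gen 3 (rule 57): 100011001011
Gen 4 (rule 22): 110100111000
Gen 5 (rule 154): 100011110100
Gen 6 (rule 57): 011010001011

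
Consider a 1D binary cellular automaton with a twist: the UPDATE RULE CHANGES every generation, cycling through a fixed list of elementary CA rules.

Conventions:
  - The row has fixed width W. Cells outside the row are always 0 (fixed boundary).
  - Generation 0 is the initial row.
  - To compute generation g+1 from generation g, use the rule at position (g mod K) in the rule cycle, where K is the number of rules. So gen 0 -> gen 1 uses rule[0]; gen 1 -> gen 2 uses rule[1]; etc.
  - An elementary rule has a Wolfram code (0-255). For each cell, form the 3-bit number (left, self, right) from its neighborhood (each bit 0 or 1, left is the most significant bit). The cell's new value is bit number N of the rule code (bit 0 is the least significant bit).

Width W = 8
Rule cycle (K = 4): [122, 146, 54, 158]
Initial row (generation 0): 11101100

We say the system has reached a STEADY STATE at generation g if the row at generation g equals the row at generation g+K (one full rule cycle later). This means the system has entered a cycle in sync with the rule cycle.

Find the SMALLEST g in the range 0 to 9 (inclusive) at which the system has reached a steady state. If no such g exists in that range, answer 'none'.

Gen 0: 11101100
Gen 1 (rule 122): 10111110
Gen 2 (rule 146): 00011101
Gen 3 (rule 54): 00100011
Gen 4 (rule 158): 01110110
Gen 5 (rule 122): 11011111
Gen 6 (rule 146): 00001110
Gen 7 (rule 54): 00010001
Gen 8 (rule 158): 00111011
Gen 9 (rule 122): 01101111
Gen 10 (rule 146): 10000110
Gen 11 (rule 54): 11001001
Gen 12 (rule 158): 10111111
Gen 13 (rule 122): 01100001

Answer: none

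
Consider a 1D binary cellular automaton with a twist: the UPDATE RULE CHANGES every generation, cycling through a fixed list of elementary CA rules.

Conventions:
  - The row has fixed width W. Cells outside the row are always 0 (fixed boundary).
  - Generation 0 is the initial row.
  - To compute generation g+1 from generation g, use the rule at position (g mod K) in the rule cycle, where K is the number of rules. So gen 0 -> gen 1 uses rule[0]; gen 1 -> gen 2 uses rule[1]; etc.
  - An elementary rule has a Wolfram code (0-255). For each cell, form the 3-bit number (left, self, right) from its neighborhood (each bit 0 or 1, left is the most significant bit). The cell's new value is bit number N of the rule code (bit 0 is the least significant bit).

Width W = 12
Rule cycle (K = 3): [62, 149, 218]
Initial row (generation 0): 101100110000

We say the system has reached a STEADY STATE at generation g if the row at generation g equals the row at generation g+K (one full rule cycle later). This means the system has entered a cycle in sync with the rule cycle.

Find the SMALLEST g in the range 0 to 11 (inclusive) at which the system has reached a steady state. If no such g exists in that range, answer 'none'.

Gen 0: 101100110000
Gen 1 (rule 62): 111011101000
Gen 2 (rule 149): 010001001111
Gen 3 (rule 218): 101010111111
Gen 4 (rule 62): 111111100000
Gen 5 (rule 149): 011111011111
Gen 6 (rule 218): 111111011111
Gen 7 (rule 62): 100000110000
Gen 8 (rule 149): 111110001111
Gen 9 (rule 218): 111111011111
Gen 10 (rule 62): 100000110000
Gen 11 (rule 149): 111110001111
Gen 12 (rule 218): 111111011111
Gen 13 (rule 62): 100000110000
Gen 14 (rule 149): 111110001111

Answer: 6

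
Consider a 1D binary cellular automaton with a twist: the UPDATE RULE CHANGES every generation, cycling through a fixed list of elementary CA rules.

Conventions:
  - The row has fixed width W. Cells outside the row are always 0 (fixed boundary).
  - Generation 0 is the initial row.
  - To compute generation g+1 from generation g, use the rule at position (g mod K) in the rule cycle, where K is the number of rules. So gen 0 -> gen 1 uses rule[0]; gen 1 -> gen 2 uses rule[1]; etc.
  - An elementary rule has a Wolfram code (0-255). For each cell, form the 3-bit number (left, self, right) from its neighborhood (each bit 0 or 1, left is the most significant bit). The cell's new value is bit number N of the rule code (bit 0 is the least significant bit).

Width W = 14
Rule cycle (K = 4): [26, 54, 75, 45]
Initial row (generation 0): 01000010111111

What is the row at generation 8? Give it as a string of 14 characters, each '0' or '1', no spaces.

Answer: 10111100001101

Derivation:
Gen 0: 01000010111111
Gen 1 (rule 26): 10100100100000
Gen 2 (rule 54): 11111111110000
Gen 3 (rule 75): 10000000010111
Gen 4 (rule 45): 10111111011100
Gen 5 (rule 26): 00100000010010
Gen 6 (rule 54): 01110000111111
Gen 7 (rule 75): 11010111100001
Gen 8 (rule 45): 10111100001101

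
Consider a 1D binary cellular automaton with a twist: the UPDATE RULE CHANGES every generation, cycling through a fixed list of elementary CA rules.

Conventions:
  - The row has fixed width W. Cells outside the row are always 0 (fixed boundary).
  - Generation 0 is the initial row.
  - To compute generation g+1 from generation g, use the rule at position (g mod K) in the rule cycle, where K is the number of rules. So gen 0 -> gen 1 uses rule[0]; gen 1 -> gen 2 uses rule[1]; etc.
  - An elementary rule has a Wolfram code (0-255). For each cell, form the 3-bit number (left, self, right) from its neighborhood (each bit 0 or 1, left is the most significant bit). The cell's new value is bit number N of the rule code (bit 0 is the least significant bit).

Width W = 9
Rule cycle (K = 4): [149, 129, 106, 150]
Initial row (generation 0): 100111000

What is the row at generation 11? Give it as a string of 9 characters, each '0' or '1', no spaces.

Answer: 000110010

Derivation:
Gen 0: 100111000
Gen 1 (rule 149): 110010111
Gen 2 (rule 129): 000000010
Gen 3 (rule 106): 000000100
Gen 4 (rule 150): 000001110
Gen 5 (rule 149): 111100101
Gen 6 (rule 129): 011000000
Gen 7 (rule 106): 111000000
Gen 8 (rule 150): 010100000
Gen 9 (rule 149): 010111111
Gen 10 (rule 129): 000011110
Gen 11 (rule 106): 000110010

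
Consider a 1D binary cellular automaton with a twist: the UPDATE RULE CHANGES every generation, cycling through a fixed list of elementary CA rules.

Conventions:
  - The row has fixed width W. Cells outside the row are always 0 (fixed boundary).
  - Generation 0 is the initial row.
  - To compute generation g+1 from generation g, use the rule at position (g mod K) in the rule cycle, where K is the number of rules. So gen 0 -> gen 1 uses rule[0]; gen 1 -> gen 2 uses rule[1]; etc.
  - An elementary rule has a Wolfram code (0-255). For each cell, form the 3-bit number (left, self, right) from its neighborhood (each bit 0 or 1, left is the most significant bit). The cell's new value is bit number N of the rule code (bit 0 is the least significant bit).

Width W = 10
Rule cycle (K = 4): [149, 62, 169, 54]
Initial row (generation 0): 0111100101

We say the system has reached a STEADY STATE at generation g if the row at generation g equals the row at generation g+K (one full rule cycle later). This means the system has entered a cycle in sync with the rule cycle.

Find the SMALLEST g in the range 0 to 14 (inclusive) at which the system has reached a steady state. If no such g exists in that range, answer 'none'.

Gen 0: 0111100101
Gen 1 (rule 149): 0011010101
Gen 2 (rule 62): 0110111111
Gen 3 (rule 169): 0101111110
Gen 4 (rule 54): 1110000001
Gen 5 (rule 149): 0101111101
Gen 6 (rule 62): 1111000011
Gen 7 (rule 169): 1110011010
Gen 8 (rule 54): 0001100111
Gen 9 (rule 149): 1100010010
Gen 10 (rule 62): 1010111111
Gen 11 (rule 169): 0101111110
Gen 12 (rule 54): 1110000001
Gen 13 (rule 149): 0101111101
Gen 14 (rule 62): 1111000011
Gen 15 (rule 169): 1110011010
Gen 16 (rule 54): 0001100111
Gen 17 (rule 149): 1100010010
Gen 18 (rule 62): 1010111111

Answer: none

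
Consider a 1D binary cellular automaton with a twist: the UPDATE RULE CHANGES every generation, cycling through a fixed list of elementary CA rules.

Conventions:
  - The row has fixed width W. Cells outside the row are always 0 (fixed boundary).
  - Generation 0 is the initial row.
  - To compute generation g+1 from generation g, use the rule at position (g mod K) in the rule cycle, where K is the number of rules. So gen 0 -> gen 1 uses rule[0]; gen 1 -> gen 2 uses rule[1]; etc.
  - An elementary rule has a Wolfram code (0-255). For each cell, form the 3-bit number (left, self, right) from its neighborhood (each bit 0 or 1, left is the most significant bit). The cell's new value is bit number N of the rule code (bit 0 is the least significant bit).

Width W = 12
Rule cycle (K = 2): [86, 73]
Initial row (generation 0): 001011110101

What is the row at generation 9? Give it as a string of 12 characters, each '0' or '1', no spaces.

Gen 0: 001011110101
Gen 1 (rule 86): 011000010101
Gen 2 (rule 73): 011011000000
Gen 3 (rule 86): 101001100000
Gen 4 (rule 73): 000001101111
Gen 5 (rule 86): 000010100001
Gen 6 (rule 73): 111000001100
Gen 7 (rule 86): 001100010110
Gen 8 (rule 73): 101101000110
Gen 9 (rule 86): 100101101011

Answer: 100101101011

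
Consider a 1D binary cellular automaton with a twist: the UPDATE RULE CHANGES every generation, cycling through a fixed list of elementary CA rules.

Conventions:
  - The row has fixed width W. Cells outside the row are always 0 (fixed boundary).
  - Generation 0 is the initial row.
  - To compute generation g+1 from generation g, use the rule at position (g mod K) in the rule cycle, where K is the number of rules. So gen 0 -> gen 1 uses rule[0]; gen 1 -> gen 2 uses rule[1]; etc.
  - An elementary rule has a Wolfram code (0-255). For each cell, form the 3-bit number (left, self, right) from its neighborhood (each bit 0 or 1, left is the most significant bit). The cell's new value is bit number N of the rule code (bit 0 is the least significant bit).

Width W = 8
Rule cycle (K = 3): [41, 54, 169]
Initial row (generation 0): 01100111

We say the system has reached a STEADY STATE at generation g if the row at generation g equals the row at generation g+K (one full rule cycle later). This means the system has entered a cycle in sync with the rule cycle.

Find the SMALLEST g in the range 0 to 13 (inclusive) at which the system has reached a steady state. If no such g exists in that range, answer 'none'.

Answer: none

Derivation:
Gen 0: 01100111
Gen 1 (rule 41): 01000100
Gen 2 (rule 54): 11101110
Gen 3 (rule 169): 11011100
Gen 4 (rule 41): 10110001
Gen 5 (rule 54): 11001011
Gen 6 (rule 169): 10000110
Gen 7 (rule 41): 00110100
Gen 8 (rule 54): 01001110
Gen 9 (rule 169): 00001100
Gen 10 (rule 41): 11101001
Gen 11 (rule 54): 00011111
Gen 12 (rule 169): 11011110
Gen 13 (rule 41): 10110000
Gen 14 (rule 54): 11001000
Gen 15 (rule 169): 10000011
Gen 16 (rule 41): 00111010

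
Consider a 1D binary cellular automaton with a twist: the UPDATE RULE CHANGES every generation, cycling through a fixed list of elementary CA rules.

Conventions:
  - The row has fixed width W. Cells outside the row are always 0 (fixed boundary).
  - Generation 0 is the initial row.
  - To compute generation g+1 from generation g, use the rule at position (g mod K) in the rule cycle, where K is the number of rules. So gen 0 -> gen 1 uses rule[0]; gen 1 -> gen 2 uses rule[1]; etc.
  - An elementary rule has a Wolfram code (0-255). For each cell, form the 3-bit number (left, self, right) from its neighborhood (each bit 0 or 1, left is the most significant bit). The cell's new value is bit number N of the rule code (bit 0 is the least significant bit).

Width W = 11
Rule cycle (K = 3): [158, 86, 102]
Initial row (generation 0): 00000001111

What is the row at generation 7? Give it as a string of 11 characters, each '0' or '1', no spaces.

Gen 0: 00000001111
Gen 1 (rule 158): 00000011110
Gen 2 (rule 86): 00000100011
Gen 3 (rule 102): 00001100101
Gen 4 (rule 158): 00011011101
Gen 5 (rule 86): 00101000101
Gen 6 (rule 102): 01111001111
Gen 7 (rule 158): 11110111110

Answer: 11110111110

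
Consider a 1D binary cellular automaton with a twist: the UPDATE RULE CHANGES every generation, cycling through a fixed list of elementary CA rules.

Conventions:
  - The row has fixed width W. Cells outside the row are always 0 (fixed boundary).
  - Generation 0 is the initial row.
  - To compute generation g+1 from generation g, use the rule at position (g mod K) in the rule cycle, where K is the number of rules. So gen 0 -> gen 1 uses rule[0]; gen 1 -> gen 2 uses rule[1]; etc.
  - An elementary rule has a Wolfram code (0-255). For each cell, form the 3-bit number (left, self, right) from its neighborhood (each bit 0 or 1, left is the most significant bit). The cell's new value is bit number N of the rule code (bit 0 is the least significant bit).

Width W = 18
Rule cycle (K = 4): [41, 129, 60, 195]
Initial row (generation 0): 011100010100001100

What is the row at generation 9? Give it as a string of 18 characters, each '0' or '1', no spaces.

Gen 0: 011100010100001100
Gen 1 (rule 41): 010001001001101001
Gen 2 (rule 129): 000100000000000000
Gen 3 (rule 60): 000110000000000000
Gen 4 (rule 195): 111010111111111111
Gen 5 (rule 41): 100101100000000000
Gen 6 (rule 129): 000000001111111111
Gen 7 (rule 60): 000000001000000000
Gen 8 (rule 195): 111111110011111111
Gen 9 (rule 41): 100000000010000000

Answer: 100000000010000000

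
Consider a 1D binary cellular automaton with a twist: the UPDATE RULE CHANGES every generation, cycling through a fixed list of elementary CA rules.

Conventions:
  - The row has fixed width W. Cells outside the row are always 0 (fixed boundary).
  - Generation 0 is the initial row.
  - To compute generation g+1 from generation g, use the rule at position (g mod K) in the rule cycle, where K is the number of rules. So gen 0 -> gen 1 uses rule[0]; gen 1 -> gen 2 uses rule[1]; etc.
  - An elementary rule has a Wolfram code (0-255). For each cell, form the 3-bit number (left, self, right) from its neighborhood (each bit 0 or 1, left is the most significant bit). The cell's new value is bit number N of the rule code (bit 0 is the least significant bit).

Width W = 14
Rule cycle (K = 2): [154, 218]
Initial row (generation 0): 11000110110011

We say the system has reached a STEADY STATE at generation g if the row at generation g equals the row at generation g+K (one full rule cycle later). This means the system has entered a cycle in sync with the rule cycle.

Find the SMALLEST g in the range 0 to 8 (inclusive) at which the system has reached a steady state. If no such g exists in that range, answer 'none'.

Gen 0: 11000110110011
Gen 1 (rule 154): 10101100101110
Gen 2 (rule 218): 00001111001111
Gen 3 (rule 154): 00011110111110
Gen 4 (rule 218): 00111110111111
Gen 5 (rule 154): 01111100111110
Gen 6 (rule 218): 11111111111111
Gen 7 (rule 154): 11111111111110
Gen 8 (rule 218): 11111111111111
Gen 9 (rule 154): 11111111111110
Gen 10 (rule 218): 11111111111111

Answer: 6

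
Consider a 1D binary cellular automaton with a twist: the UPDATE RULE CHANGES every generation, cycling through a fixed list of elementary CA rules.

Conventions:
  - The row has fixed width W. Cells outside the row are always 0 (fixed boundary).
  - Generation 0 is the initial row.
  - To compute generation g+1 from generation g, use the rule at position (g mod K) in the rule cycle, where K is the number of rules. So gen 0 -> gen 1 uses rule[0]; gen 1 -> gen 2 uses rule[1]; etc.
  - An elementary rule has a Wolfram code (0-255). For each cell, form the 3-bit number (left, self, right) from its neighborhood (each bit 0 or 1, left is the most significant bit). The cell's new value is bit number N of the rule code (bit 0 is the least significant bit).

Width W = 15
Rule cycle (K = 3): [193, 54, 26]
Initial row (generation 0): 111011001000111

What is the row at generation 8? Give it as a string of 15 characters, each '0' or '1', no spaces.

Gen 0: 111011001000111
Gen 1 (rule 193): 011001000010011
Gen 2 (rule 54): 100111100111100
Gen 3 (rule 26): 011100011100010
Gen 4 (rule 193): 001101001101000
Gen 5 (rule 54): 010011110011100
Gen 6 (rule 26): 101110001110010
Gen 7 (rule 193): 000110100110000
Gen 8 (rule 54): 001001111001000

Answer: 001001111001000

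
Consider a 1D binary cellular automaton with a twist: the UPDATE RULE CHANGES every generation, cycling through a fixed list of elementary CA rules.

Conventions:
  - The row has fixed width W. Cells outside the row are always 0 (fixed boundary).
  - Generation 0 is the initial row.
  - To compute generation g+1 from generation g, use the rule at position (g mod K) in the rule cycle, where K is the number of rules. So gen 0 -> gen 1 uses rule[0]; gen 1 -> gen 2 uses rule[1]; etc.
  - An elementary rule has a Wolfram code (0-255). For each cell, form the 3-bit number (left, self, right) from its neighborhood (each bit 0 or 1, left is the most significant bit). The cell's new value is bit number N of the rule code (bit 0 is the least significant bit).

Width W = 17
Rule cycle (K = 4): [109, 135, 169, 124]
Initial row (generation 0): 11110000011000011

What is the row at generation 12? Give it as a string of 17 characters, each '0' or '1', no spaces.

Answer: 01111000111111011

Derivation:
Gen 0: 11110000011000011
Gen 1 (rule 109): 10010111011011011
Gen 2 (rule 135): 10110010000000000
Gen 3 (rule 169): 01100000111111111
Gen 4 (rule 124): 01110000100000001
Gen 5 (rule 109): 01010110101111101
Gen 6 (rule 135): 11010000100111001
Gen 7 (rule 169): 10100110000110000
Gen 8 (rule 124): 11110111000111000
Gen 9 (rule 109): 10011101010101011
Gen 10 (rule 135): 10101001010101000
Gen 11 (rule 169): 01010000101010011
Gen 12 (rule 124): 01111000111111011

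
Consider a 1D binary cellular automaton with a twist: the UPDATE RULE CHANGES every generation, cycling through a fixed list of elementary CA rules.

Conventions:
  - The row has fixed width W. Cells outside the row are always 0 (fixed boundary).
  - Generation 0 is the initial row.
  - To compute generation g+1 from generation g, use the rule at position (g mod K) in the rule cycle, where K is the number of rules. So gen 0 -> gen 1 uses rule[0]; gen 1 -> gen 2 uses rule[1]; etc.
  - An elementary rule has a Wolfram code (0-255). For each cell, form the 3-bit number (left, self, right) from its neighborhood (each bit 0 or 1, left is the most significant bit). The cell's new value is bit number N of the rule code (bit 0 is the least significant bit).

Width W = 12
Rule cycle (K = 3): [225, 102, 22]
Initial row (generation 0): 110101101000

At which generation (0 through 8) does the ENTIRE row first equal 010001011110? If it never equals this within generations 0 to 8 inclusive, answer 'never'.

Answer: 5

Derivation:
Gen 0: 110101101000
Gen 1 (rule 225): 011010110011
Gen 2 (rule 102): 101111010101
Gen 3 (rule 22): 100000010101
Gen 4 (rule 225): 001111001010
Gen 5 (rule 102): 010001011110
Gen 6 (rule 22): 111011000001
Gen 7 (rule 225): 011101011100
Gen 8 (rule 102): 100111100100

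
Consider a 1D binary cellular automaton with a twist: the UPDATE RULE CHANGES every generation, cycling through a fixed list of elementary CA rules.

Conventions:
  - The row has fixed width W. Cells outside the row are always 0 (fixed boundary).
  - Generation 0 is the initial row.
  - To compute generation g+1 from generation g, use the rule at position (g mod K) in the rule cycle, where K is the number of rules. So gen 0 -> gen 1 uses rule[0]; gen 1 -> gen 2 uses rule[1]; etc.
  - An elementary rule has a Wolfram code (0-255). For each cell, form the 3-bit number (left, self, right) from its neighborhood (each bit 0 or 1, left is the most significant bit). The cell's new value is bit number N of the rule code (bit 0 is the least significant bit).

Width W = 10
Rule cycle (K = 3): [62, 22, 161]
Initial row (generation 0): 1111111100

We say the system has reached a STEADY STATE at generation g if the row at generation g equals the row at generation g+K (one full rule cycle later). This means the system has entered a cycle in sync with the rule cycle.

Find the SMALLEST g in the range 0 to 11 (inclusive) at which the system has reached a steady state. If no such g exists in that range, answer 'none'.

Answer: none

Derivation:
Gen 0: 1111111100
Gen 1 (rule 62): 1000000010
Gen 2 (rule 22): 1100000111
Gen 3 (rule 161): 0001110010
Gen 4 (rule 62): 0011001111
Gen 5 (rule 22): 0100110000
Gen 6 (rule 161): 0000000111
Gen 7 (rule 62): 0000001100
Gen 8 (rule 22): 0000010010
Gen 9 (rule 161): 1111000000
Gen 10 (rule 62): 1000100000
Gen 11 (rule 22): 1101110000
Gen 12 (rule 161): 0010100111
Gen 13 (rule 62): 0111111100
Gen 14 (rule 22): 1000000010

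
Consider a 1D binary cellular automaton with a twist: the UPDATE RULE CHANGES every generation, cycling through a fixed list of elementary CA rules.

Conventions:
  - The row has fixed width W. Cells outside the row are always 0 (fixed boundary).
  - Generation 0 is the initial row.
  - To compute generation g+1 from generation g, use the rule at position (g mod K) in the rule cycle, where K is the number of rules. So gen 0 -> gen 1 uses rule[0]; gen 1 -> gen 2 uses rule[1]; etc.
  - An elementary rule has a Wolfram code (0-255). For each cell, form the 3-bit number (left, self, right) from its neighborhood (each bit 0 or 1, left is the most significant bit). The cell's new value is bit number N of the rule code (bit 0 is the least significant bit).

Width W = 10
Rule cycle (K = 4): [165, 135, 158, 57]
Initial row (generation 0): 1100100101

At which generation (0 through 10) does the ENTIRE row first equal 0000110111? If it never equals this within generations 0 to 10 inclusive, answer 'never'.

Gen 0: 1100100101
Gen 1 (rule 165): 0000100111
Gen 2 (rule 135): 1111101010
Gen 3 (rule 158): 1111001011
Gen 4 (rule 57): 1000100110
Gen 5 (rule 165): 1010100000
Gen 6 (rule 135): 1010101111
Gen 7 (rule 158): 1010101110
Gen 8 (rule 57): 0101011001
Gen 9 (rule 165): 0111100001
Gen 10 (rule 135): 1011001111

Answer: never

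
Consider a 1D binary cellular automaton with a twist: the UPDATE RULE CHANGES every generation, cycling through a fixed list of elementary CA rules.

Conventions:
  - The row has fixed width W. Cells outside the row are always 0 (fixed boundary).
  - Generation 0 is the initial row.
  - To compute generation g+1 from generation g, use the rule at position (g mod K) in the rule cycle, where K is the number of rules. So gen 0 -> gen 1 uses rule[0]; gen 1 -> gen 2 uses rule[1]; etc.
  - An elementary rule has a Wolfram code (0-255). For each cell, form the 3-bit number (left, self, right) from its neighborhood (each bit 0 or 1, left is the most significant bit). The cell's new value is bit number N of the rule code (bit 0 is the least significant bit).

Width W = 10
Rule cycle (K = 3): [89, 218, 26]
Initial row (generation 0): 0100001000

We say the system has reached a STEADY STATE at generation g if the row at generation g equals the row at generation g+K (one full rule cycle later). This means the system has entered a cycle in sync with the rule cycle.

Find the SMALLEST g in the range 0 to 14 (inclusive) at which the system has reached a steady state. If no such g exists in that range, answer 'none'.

Gen 0: 0100001000
Gen 1 (rule 89): 0011100111
Gen 2 (rule 218): 0111111111
Gen 3 (rule 26): 1100000000
Gen 4 (rule 89): 1111111111
Gen 5 (rule 218): 1111111111
Gen 6 (rule 26): 1000000000
Gen 7 (rule 89): 0111111111
Gen 8 (rule 218): 1111111111
Gen 9 (rule 26): 1000000000
Gen 10 (rule 89): 0111111111
Gen 11 (rule 218): 1111111111
Gen 12 (rule 26): 1000000000
Gen 13 (rule 89): 0111111111
Gen 14 (rule 218): 1111111111
Gen 15 (rule 26): 1000000000
Gen 16 (rule 89): 0111111111
Gen 17 (rule 218): 1111111111

Answer: 5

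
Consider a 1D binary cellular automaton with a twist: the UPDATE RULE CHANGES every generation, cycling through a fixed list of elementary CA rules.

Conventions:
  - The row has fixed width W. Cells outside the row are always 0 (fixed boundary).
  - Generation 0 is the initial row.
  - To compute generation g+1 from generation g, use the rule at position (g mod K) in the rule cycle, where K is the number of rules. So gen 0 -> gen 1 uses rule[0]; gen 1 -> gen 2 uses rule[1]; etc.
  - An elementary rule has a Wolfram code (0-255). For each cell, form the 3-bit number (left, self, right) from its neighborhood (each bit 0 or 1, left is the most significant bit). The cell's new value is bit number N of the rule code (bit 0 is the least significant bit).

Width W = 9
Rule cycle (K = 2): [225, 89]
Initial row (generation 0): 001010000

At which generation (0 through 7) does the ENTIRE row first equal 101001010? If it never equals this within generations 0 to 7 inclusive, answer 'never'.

Answer: never

Derivation:
Gen 0: 001010000
Gen 1 (rule 225): 100100111
Gen 2 (rule 89): 010010101
Gen 3 (rule 225): 000001010
Gen 4 (rule 89): 111100001
Gen 5 (rule 225): 011101100
Gen 6 (rule 89): 010101111
Gen 7 (rule 225): 001010111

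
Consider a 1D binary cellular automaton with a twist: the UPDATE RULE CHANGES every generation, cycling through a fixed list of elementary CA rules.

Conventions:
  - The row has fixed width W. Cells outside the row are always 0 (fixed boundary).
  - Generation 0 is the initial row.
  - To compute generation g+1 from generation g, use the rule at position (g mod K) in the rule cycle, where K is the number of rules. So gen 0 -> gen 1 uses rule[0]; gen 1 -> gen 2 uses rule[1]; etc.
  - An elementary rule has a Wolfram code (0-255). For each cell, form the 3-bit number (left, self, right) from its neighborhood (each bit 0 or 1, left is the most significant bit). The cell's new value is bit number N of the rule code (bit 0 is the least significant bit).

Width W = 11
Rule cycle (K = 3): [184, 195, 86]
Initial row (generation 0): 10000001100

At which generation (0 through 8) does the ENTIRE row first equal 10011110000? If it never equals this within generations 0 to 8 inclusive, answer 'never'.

Gen 0: 10000001100
Gen 1 (rule 184): 01000001010
Gen 2 (rule 195): 10011110000
Gen 3 (rule 86): 11100011000
Gen 4 (rule 184): 11010010100
Gen 5 (rule 195): 01000100001
Gen 6 (rule 86): 11101110011
Gen 7 (rule 184): 11011101010
Gen 8 (rule 195): 01001100000

Answer: 2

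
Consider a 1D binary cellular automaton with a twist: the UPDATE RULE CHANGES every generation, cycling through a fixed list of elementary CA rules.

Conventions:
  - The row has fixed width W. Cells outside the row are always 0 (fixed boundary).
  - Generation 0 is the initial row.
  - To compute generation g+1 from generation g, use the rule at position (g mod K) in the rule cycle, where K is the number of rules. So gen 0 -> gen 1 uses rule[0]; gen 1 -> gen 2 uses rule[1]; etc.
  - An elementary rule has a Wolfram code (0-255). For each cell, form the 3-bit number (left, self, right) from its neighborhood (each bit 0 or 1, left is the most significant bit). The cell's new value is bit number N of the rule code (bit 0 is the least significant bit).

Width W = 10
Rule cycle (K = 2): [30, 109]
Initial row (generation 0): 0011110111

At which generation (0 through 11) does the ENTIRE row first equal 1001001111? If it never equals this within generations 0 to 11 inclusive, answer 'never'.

Gen 0: 0011110111
Gen 1 (rule 30): 0110000100
Gen 2 (rule 109): 0110110101
Gen 3 (rule 30): 1100100101
Gen 4 (rule 109): 1100100111
Gen 5 (rule 30): 1011111100
Gen 6 (rule 109): 1110000101
Gen 7 (rule 30): 1001001101
Gen 8 (rule 109): 1001001111
Gen 9 (rule 30): 1111111000
Gen 10 (rule 109): 1000001011
Gen 11 (rule 30): 1100011010

Answer: 8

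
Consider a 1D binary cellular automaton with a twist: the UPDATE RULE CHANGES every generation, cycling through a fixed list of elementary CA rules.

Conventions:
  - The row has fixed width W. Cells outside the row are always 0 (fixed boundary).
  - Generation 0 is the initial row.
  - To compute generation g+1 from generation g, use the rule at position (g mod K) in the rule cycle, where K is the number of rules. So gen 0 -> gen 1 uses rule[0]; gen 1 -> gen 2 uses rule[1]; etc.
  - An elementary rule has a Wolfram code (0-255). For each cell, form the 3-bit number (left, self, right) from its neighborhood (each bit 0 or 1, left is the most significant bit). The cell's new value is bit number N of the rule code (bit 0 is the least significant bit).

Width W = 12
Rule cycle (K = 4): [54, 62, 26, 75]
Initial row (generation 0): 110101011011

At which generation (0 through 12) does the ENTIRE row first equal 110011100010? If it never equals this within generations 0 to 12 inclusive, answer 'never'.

Answer: 11

Derivation:
Gen 0: 110101011011
Gen 1 (rule 54): 001111100100
Gen 2 (rule 62): 011000011110
Gen 3 (rule 26): 110100110001
Gen 4 (rule 75): 110001110110
Gen 5 (rule 54): 001010001001
Gen 6 (rule 62): 011111011111
Gen 7 (rule 26): 110000010000
Gen 8 (rule 75): 110111100111
Gen 9 (rule 54): 001000011000
Gen 10 (rule 62): 011100110100
Gen 11 (rule 26): 110011100010
Gen 12 (rule 75): 110110101100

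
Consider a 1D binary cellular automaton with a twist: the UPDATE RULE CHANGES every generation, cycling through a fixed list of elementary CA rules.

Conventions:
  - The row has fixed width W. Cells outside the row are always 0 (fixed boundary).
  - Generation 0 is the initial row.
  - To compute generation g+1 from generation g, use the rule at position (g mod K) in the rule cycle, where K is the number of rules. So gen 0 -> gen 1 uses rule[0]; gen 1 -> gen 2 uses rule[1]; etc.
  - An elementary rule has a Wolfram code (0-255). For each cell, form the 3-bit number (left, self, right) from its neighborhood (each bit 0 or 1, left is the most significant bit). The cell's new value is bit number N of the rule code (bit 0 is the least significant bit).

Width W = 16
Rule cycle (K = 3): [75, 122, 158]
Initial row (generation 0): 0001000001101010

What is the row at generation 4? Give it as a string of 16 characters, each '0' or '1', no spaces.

Gen 0: 0001000001101010
Gen 1 (rule 75): 1110011111100000
Gen 2 (rule 122): 1011110000110000
Gen 3 (rule 158): 1011101001101000
Gen 4 (rule 75): 0010100011100011

Answer: 0010100011100011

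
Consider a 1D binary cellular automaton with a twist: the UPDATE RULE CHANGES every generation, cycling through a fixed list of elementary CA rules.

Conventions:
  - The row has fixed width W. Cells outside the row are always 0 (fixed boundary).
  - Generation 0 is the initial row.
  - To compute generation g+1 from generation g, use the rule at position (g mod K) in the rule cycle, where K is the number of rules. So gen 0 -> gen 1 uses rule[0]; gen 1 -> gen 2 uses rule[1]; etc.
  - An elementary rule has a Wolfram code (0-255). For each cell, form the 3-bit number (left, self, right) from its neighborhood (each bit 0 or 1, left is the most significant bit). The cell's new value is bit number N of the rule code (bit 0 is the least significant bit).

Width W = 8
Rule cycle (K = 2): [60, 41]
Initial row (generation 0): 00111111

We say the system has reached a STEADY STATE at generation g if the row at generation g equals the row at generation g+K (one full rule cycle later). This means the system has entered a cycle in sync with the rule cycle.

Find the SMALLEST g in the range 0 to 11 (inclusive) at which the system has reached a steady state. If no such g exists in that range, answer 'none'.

Gen 0: 00111111
Gen 1 (rule 60): 00100000
Gen 2 (rule 41): 10001111
Gen 3 (rule 60): 11001000
Gen 4 (rule 41): 10000011
Gen 5 (rule 60): 11000010
Gen 6 (rule 41): 10011000
Gen 7 (rule 60): 11010100
Gen 8 (rule 41): 10101001
Gen 9 (rule 60): 11111101
Gen 10 (rule 41): 10000010
Gen 11 (rule 60): 11000011
Gen 12 (rule 41): 10011010
Gen 13 (rule 60): 11010111

Answer: none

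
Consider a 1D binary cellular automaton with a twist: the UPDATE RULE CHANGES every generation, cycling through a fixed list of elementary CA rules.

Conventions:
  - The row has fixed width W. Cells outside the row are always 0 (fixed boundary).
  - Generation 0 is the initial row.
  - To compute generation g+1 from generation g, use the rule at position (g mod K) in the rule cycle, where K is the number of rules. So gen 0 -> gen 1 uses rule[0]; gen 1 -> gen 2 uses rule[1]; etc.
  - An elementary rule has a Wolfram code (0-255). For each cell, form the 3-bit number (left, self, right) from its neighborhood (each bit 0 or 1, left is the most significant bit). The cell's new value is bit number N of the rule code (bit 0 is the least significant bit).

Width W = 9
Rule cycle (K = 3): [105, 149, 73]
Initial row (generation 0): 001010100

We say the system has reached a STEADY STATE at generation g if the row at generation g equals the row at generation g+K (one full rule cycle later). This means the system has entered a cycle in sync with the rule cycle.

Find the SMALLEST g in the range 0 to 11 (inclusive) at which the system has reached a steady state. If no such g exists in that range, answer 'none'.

Answer: 3

Derivation:
Gen 0: 001010100
Gen 1 (rule 105): 100101001
Gen 2 (rule 149): 110101101
Gen 3 (rule 73): 110001100
Gen 4 (rule 105): 110101101
Gen 5 (rule 149): 000100001
Gen 6 (rule 73): 110001100
Gen 7 (rule 105): 110101101
Gen 8 (rule 149): 000100001
Gen 9 (rule 73): 110001100
Gen 10 (rule 105): 110101101
Gen 11 (rule 149): 000100001
Gen 12 (rule 73): 110001100
Gen 13 (rule 105): 110101101
Gen 14 (rule 149): 000100001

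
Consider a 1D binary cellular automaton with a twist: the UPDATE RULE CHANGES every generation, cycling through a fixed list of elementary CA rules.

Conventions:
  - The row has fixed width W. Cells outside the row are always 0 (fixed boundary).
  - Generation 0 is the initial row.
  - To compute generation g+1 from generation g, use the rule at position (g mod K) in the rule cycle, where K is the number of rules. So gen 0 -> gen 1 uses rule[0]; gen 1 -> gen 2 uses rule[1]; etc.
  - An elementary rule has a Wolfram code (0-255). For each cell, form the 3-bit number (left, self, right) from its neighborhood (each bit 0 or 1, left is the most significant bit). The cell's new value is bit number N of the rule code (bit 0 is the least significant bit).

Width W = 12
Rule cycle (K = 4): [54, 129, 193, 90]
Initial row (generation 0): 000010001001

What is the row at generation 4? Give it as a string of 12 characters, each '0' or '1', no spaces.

Answer: 101001011111

Derivation:
Gen 0: 000010001001
Gen 1 (rule 54): 000111011111
Gen 2 (rule 129): 110010001110
Gen 3 (rule 193): 010000100110
Gen 4 (rule 90): 101001011111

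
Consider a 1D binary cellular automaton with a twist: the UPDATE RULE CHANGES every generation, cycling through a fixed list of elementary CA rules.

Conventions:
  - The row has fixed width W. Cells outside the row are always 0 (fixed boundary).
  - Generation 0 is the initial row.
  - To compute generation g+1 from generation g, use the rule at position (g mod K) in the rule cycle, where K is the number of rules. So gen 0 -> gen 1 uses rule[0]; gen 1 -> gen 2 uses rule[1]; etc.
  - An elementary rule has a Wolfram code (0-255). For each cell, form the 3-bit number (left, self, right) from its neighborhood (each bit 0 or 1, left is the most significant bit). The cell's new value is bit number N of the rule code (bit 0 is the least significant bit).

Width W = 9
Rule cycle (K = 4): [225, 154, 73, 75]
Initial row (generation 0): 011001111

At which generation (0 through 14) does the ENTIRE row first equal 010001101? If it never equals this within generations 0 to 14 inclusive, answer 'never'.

Answer: 10

Derivation:
Gen 0: 011001111
Gen 1 (rule 225): 001000111
Gen 2 (rule 154): 010101110
Gen 3 (rule 73): 000001010
Gen 4 (rule 75): 111110000
Gen 5 (rule 225): 011110111
Gen 6 (rule 154): 111100110
Gen 7 (rule 73): 100100110
Gen 8 (rule 75): 001001110
Gen 9 (rule 225): 100000110
Gen 10 (rule 154): 010001101
Gen 11 (rule 73): 000101100
Gen 12 (rule 75): 111001101
Gen 13 (rule 225): 011000110
Gen 14 (rule 154): 110101101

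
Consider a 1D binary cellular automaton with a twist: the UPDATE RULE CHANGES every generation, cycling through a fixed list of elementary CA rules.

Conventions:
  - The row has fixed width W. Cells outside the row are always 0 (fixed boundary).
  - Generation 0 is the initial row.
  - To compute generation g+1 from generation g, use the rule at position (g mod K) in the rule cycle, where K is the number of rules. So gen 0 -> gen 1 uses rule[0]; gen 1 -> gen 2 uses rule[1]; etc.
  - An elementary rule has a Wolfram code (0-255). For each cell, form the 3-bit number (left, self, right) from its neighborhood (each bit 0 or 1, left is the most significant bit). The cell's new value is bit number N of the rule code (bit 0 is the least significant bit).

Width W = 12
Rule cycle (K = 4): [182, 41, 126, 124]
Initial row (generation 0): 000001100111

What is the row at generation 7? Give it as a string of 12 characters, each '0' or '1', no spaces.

Answer: 111111111111

Derivation:
Gen 0: 000001100111
Gen 1 (rule 182): 000010011010
Gen 2 (rule 41): 111000010100
Gen 3 (rule 126): 101100111110
Gen 4 (rule 124): 111110100011
Gen 5 (rule 182): 011101110100
Gen 6 (rule 41): 010011001001
Gen 7 (rule 126): 111111111111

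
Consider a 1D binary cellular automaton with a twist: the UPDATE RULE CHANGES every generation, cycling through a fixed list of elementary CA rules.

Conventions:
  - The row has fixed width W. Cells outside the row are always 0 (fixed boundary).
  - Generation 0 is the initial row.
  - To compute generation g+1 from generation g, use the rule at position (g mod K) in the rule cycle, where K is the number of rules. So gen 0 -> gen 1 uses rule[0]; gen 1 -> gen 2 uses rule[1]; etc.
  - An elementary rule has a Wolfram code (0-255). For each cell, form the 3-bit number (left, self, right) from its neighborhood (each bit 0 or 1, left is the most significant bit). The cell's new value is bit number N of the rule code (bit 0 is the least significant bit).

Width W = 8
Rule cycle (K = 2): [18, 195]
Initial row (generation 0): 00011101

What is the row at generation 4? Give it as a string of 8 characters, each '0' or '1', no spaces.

Gen 0: 00011101
Gen 1 (rule 18): 00100000
Gen 2 (rule 195): 11001111
Gen 3 (rule 18): 00110000
Gen 4 (rule 195): 11010111

Answer: 11010111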